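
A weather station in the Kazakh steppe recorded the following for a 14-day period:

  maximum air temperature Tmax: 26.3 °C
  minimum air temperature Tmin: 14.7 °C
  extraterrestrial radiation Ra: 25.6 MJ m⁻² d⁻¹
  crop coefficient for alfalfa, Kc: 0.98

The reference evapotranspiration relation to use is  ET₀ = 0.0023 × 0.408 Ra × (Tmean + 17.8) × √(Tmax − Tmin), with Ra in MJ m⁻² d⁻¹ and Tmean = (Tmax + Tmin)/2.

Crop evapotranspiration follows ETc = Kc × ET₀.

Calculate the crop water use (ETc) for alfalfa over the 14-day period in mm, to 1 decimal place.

Tmean = (26.3 + 14.7)/2 = 20.50 °C
0.408 Ra = 0.408 × 25.6 = 10.4448 mm/d equivalent
ET₀ = 0.0023 × 10.4448 × (20.50 + 17.8) × √11.6 = 0.0023 × 10.4448 × 38.30 × 3.4059 = 3.1337 mm/d
ETc = Kc × ET₀ = 0.98 × 3.1337 = 3.0710 mm/d
Over 14 days: 3.0710 × 14 = 42.994 mm

43.0 mm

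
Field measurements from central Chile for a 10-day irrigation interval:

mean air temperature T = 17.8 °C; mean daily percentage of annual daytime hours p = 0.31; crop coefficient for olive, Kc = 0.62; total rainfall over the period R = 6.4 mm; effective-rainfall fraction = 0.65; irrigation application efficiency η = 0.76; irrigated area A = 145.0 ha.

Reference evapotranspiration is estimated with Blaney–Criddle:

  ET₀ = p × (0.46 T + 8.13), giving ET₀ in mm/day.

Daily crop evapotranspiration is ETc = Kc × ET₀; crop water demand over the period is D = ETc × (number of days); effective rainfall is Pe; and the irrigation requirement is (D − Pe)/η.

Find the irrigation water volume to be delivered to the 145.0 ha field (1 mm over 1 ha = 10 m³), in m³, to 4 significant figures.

51900 m³

ET₀ = 0.31 × (0.46 × 17.8 + 8.13) = 0.31 × 16.318 = 5.0586 mm/d
ETc = Kc × ET₀ = 0.62 × 5.0586 = 3.1363 mm/d
Crop demand D = ETc × 10 d = 3.1363 × 10 = 31.363 mm
Pe = 0.65 × 6.4 = 4.160 mm
D − Pe = 31.363 − 4.160 = 27.203 mm
Gross irrigation = 27.203 / 0.76 = 35.793 mm
Volume = 35.793 mm × 145.0 ha × 10 = 51899.9 m³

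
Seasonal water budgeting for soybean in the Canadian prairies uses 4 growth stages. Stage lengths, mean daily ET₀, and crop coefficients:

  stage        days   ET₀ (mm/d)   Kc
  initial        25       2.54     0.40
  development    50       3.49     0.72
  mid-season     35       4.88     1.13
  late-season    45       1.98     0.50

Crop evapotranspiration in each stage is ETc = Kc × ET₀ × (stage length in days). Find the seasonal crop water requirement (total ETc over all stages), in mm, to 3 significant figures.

389 mm

initial: 0.40 × 2.54 × 25 = 25.40 mm
development: 0.72 × 3.49 × 50 = 125.64 mm
mid-season: 1.13 × 4.88 × 35 = 193.00 mm
late-season: 0.50 × 1.98 × 45 = 44.55 mm
Seasonal total = 388.59 mm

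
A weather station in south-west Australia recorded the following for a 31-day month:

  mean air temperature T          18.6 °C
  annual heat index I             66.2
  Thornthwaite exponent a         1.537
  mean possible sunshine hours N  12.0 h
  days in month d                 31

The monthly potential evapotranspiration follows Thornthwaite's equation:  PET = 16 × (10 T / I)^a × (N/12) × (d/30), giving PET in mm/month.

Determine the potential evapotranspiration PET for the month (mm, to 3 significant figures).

10T/I = 10 × 18.6 / 66.2 = 2.8097
(10T/I)^a = 2.8097^1.537 = 4.8932
Uncorrected PET = 16 × 4.8932 = 78.291 mm
Correction = (N/12)(d/30) = (12.0/12)(31/30) = 1.0333
PET = 78.291 × 1.0333 = 80.898 mm/month

80.9 mm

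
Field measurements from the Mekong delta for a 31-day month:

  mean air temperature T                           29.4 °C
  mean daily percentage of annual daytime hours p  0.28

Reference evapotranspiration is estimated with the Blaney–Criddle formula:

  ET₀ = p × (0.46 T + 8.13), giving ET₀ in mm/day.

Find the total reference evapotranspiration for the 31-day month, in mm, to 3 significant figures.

ET₀ = 0.28 × (0.46 × 29.4 + 8.13) = 0.28 × 21.654 = 6.0631 mm/d
Monthly total = 6.0631 × 31 = 187.956 mm

188 mm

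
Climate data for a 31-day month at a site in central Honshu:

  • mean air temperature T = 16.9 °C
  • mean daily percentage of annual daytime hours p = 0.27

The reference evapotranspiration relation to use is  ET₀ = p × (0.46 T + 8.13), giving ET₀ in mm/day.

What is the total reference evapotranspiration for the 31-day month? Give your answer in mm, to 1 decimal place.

ET₀ = 0.27 × (0.46 × 16.9 + 8.13) = 0.27 × 15.904 = 4.2941 mm/d
Monthly total = 4.2941 × 31 = 133.117 mm

133.1 mm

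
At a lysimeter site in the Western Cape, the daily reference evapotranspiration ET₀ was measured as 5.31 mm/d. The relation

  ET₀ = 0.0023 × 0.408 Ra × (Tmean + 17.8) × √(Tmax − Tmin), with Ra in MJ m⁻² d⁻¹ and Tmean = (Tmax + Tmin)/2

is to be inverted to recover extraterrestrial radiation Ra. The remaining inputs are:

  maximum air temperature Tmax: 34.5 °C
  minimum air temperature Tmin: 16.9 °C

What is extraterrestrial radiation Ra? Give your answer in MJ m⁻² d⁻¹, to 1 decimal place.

31.0 MJ m⁻² d⁻¹

Tmean = (34.5+16.9)/2 = 25.70 °C; ΔT = 17.6
Ra = ET₀ / [0.0023 × 0.408 × (Tmean+17.8) × √ΔT]
   = 5.31 / (0.0023 × 0.408 × 43.50 × 4.1952) = 31.007 MJ m⁻² d⁻¹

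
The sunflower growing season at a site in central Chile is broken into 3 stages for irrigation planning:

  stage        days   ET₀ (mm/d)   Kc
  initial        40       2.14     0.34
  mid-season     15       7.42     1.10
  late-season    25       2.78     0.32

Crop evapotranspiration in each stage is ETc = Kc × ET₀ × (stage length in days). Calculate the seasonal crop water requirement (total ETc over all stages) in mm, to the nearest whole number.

initial: 0.34 × 2.14 × 40 = 29.10 mm
mid-season: 1.10 × 7.42 × 15 = 122.43 mm
late-season: 0.32 × 2.78 × 25 = 22.24 mm
Seasonal total = 173.77 mm

174 mm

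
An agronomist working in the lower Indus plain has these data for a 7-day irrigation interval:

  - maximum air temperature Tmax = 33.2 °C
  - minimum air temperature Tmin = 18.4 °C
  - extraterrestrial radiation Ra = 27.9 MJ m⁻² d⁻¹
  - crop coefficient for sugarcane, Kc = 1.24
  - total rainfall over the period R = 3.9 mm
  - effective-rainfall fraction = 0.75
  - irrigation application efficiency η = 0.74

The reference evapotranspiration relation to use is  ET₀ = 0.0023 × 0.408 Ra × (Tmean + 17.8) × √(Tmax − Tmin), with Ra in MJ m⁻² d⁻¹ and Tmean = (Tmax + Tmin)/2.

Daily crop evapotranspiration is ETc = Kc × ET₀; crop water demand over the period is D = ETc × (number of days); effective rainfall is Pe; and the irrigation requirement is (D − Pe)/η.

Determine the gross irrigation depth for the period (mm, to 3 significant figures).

Tmean = (33.2 + 18.4)/2 = 25.80 °C
0.408 Ra = 0.408 × 27.9 = 11.3832 mm/d equivalent
ET₀ = 0.0023 × 11.3832 × (25.80 + 17.8) × √14.8 = 0.0023 × 11.3832 × 43.60 × 3.8471 = 4.3915 mm/d
ETc = Kc × ET₀ = 1.24 × 4.3915 = 5.4455 mm/d
Crop demand D = ETc × 7 d = 5.4455 × 7 = 38.119 mm
Pe = 0.75 × 3.9 = 2.925 mm
D − Pe = 38.119 − 2.925 = 35.194 mm
Gross irrigation = 35.194 / 0.74 = 47.559 mm

47.6 mm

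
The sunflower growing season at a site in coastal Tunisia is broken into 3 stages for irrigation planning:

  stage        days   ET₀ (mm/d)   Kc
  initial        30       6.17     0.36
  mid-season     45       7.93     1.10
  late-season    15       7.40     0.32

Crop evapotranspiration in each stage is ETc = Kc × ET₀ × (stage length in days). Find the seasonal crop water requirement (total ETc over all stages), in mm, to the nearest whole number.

initial: 0.36 × 6.17 × 30 = 66.64 mm
mid-season: 1.10 × 7.93 × 45 = 392.54 mm
late-season: 0.32 × 7.40 × 15 = 35.52 mm
Seasonal total = 494.70 mm

495 mm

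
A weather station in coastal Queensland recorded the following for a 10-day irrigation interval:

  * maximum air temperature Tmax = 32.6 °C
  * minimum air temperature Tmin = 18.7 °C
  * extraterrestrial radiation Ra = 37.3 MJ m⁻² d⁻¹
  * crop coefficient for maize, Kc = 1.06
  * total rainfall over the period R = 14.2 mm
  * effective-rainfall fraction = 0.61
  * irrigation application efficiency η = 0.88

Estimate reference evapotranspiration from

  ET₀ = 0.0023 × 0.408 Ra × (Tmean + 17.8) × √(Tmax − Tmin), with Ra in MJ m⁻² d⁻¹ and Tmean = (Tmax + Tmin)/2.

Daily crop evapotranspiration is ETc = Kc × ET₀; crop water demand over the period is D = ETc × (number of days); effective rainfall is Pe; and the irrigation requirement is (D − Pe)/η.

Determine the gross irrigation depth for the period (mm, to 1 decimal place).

58.5 mm

Tmean = (32.6 + 18.7)/2 = 25.65 °C
0.408 Ra = 0.408 × 37.3 = 15.2184 mm/d equivalent
ET₀ = 0.0023 × 15.2184 × (25.65 + 17.8) × √13.9 = 0.0023 × 15.2184 × 43.45 × 3.7283 = 5.6702 mm/d
ETc = Kc × ET₀ = 1.06 × 5.6702 = 6.0104 mm/d
Crop demand D = ETc × 10 d = 6.0104 × 10 = 60.104 mm
Pe = 0.61 × 14.2 = 8.662 mm
D − Pe = 60.104 − 8.662 = 51.442 mm
Gross irrigation = 51.442 / 0.88 = 58.457 mm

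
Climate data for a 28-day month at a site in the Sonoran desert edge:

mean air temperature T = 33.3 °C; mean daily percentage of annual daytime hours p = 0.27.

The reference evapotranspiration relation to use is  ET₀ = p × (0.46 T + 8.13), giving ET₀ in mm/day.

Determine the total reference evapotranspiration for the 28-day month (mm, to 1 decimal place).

ET₀ = 0.27 × (0.46 × 33.3 + 8.13) = 0.27 × 23.448 = 6.3310 mm/d
Monthly total = 6.3310 × 28 = 177.268 mm

177.3 mm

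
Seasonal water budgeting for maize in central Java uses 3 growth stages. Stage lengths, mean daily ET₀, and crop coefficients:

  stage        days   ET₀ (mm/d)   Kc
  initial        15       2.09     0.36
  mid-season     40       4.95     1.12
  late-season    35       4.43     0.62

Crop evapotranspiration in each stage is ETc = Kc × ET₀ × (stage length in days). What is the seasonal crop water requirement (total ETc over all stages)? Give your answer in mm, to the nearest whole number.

329 mm

initial: 0.36 × 2.09 × 15 = 11.29 mm
mid-season: 1.12 × 4.95 × 40 = 221.76 mm
late-season: 0.62 × 4.43 × 35 = 96.13 mm
Seasonal total = 329.18 mm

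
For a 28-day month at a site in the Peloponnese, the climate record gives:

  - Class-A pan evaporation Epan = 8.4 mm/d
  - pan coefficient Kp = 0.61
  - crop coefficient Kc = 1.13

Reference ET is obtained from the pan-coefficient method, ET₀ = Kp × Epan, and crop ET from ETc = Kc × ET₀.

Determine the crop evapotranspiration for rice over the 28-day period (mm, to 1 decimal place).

162.1 mm

ET₀ = 0.61 × 8.4 = 5.1240 mm/d
ETc = Kc × ET₀ = 1.13 × 5.1240 = 5.7901 mm/d
Over 28 days: 5.7901 × 28 = 162.123 mm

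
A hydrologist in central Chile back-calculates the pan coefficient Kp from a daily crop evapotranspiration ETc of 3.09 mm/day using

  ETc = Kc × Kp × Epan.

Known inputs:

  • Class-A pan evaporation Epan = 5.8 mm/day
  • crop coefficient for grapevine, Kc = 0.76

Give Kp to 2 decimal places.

0.70

ETc = Kc × Kp × Epan  ⇒  Kp = ETc / (Kc × Epan)
Kp = 3.09 / (0.76 × 5.8) = 3.09 / 4.408 = 0.7010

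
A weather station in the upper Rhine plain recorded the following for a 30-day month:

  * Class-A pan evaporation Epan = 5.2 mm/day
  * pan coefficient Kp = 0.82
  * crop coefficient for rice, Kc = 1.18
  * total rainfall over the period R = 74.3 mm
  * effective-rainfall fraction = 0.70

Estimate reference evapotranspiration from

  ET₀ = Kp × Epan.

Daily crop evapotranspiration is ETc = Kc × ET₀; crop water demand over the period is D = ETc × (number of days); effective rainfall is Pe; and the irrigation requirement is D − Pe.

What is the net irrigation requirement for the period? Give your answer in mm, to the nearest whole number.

ET₀ = 0.82 × 5.2 = 4.2640 mm/d
ETc = Kc × ET₀ = 1.18 × 4.2640 = 5.0315 mm/d
Crop demand D = ETc × 30 d = 5.0315 × 30 = 150.945 mm
Pe = 0.70 × 74.3 = 52.010 mm
D − Pe = 150.945 − 52.010 = 98.935 mm

99 mm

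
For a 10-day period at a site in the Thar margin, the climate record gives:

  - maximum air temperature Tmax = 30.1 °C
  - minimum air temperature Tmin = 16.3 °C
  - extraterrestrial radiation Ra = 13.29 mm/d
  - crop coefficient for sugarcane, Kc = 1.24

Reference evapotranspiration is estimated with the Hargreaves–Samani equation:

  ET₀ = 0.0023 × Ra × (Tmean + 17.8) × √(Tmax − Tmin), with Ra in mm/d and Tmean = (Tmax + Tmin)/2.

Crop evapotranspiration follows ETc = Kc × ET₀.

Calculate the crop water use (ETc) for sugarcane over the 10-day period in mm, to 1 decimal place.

Tmean = (30.1 + 16.3)/2 = 23.20 °C
ET₀ = 0.0023 × 13.29 × (23.20 + 17.8) × √13.8 = 0.0023 × 13.29 × 41.00 × 3.7148 = 4.6556 mm/d
ETc = Kc × ET₀ = 1.24 × 4.6556 = 5.7729 mm/d
Over 10 days: 5.7729 × 10 = 57.729 mm

57.7 mm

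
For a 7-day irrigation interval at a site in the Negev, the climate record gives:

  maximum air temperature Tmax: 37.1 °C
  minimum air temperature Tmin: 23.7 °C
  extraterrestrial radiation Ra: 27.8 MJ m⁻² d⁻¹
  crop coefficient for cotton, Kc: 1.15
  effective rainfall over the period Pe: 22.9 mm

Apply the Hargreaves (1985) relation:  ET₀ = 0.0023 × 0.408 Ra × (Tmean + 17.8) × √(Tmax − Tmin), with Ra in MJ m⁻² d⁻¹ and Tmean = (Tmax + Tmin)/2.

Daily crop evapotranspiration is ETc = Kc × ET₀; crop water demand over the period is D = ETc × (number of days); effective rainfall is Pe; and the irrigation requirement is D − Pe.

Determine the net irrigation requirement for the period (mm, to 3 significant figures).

14.2 mm

Tmean = (37.1 + 23.7)/2 = 30.40 °C
0.408 Ra = 0.408 × 27.8 = 11.3424 mm/d equivalent
ET₀ = 0.0023 × 11.3424 × (30.40 + 17.8) × √13.4 = 0.0023 × 11.3424 × 48.20 × 3.6606 = 4.6029 mm/d
ETc = Kc × ET₀ = 1.15 × 4.6029 = 5.2933 mm/d
Crop demand D = ETc × 7 d = 5.2933 × 7 = 37.053 mm
D − Pe = 37.053 − 22.9 = 14.153 mm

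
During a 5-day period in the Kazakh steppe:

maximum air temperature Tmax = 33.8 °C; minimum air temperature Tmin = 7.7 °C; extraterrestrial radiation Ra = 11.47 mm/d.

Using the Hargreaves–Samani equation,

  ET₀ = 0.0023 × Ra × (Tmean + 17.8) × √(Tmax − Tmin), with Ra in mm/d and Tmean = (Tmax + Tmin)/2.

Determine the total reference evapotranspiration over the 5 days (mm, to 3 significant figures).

26.0 mm

Tmean = (33.8 + 7.7)/2 = 20.75 °C
ET₀ = 0.0023 × 11.47 × (20.75 + 17.8) × √26.1 = 0.0023 × 11.47 × 38.55 × 5.1088 = 5.1956 mm/d
Over 5 days: 5.1956 × 5 = 25.978 mm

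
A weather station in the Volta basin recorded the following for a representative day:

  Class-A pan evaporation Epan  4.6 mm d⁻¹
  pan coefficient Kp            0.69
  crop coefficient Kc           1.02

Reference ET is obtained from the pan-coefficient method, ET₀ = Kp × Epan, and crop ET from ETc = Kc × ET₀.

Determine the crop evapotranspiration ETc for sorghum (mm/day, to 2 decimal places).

ET₀ = 0.69 × 4.6 = 3.1740 mm/d
ETc = Kc × ET₀ = 1.02 × 3.1740 = 3.2375 mm/d

3.24 mm/day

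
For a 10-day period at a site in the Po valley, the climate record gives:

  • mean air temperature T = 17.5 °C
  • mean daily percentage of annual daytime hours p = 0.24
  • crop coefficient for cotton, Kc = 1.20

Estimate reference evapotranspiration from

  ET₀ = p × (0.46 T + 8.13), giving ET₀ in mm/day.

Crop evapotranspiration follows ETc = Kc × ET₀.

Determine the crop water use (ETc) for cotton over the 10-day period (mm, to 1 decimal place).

ET₀ = 0.24 × (0.46 × 17.5 + 8.13) = 0.24 × 16.180 = 3.8832 mm/d
ETc = Kc × ET₀ = 1.20 × 3.8832 = 4.6598 mm/d
Over 10 days: 4.6598 × 10 = 46.598 mm

46.6 mm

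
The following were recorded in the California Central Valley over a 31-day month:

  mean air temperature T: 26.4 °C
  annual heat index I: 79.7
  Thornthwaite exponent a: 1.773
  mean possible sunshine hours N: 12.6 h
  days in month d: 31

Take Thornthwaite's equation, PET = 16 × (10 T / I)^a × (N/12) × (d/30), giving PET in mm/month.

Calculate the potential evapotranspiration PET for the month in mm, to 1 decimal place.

10T/I = 10 × 26.4 / 79.7 = 3.3124
(10T/I)^a = 3.3124^1.773 = 8.3601
Uncorrected PET = 16 × 8.3601 = 133.762 mm
Correction = (N/12)(d/30) = (12.6/12)(31/30) = 1.0850
PET = 133.762 × 1.0850 = 145.132 mm/month

145.1 mm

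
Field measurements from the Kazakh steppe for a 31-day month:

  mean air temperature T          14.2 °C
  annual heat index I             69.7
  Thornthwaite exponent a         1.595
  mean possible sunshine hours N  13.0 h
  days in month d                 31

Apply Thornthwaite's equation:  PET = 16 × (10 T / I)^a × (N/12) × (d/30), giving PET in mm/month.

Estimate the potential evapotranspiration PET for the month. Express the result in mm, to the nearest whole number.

56 mm

10T/I = 10 × 14.2 / 69.7 = 2.0373
(10T/I)^a = 2.0373^1.595 = 3.1113
Uncorrected PET = 16 × 3.1113 = 49.781 mm
Correction = (N/12)(d/30) = (13.0/12)(31/30) = 1.1194
PET = 49.781 × 1.1194 = 55.725 mm/month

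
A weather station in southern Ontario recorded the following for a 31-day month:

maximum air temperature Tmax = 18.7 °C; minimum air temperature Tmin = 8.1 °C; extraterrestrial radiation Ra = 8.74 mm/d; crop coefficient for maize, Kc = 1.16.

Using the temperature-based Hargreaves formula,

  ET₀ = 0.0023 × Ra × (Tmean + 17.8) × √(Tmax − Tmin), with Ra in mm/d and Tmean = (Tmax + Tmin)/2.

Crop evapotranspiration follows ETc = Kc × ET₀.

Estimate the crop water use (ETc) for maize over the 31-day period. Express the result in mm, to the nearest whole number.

Tmean = (18.7 + 8.1)/2 = 13.40 °C
ET₀ = 0.0023 × 8.74 × (13.40 + 17.8) × √10.6 = 0.0023 × 8.74 × 31.20 × 3.2558 = 2.0420 mm/d
ETc = Kc × ET₀ = 1.16 × 2.0420 = 2.3687 mm/d
Over 31 days: 2.3687 × 31 = 73.430 mm

73 mm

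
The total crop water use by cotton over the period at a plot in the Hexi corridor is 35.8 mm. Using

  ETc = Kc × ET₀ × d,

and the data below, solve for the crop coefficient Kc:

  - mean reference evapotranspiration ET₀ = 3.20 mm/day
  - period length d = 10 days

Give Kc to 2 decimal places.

1.12

ETc = Kc × ET₀ × d  ⇒  Kc = ETc / (ET₀ × d)
Kc = 35.8 / (3.20 × 10) = 35.8 / 32.00 = 1.1188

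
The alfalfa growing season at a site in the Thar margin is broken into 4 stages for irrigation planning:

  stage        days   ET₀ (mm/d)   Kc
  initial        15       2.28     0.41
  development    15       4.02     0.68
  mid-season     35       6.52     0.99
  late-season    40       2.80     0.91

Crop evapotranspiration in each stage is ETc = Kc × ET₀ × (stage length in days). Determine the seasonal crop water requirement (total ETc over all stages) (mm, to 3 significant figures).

383 mm

initial: 0.41 × 2.28 × 15 = 14.02 mm
development: 0.68 × 4.02 × 15 = 41.00 mm
mid-season: 0.99 × 6.52 × 35 = 225.92 mm
late-season: 0.91 × 2.80 × 40 = 101.92 mm
Seasonal total = 382.86 mm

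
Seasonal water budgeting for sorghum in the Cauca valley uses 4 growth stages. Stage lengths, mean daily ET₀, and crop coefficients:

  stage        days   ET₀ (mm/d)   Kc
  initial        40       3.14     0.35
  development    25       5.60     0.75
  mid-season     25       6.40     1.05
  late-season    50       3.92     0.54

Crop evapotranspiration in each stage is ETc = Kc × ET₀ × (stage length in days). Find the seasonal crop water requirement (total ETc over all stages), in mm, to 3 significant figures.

423 mm

initial: 0.35 × 3.14 × 40 = 43.96 mm
development: 0.75 × 5.60 × 25 = 105.00 mm
mid-season: 1.05 × 6.40 × 25 = 168.00 mm
late-season: 0.54 × 3.92 × 50 = 105.84 mm
Seasonal total = 422.80 mm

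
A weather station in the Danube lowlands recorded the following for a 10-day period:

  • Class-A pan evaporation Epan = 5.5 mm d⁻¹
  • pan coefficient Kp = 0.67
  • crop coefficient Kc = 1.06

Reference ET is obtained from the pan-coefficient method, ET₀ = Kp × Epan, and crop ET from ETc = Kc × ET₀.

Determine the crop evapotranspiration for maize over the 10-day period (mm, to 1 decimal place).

39.1 mm

ET₀ = 0.67 × 5.5 = 3.6850 mm/d
ETc = Kc × ET₀ = 1.06 × 3.6850 = 3.9061 mm/d
Over 10 days: 3.9061 × 10 = 39.061 mm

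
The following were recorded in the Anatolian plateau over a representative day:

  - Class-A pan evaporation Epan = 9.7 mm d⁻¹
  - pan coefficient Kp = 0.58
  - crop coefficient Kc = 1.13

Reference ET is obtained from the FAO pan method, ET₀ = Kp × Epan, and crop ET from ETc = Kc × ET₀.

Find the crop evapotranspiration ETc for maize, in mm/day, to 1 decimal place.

ET₀ = 0.58 × 9.7 = 5.6260 mm/d
ETc = Kc × ET₀ = 1.13 × 5.6260 = 6.3574 mm/d

6.4 mm/day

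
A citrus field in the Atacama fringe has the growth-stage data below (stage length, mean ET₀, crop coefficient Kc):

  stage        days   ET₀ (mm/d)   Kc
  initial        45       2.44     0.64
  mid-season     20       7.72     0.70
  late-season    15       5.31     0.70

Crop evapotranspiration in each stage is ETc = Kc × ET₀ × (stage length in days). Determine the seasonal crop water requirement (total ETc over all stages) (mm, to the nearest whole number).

initial: 0.64 × 2.44 × 45 = 70.27 mm
mid-season: 0.70 × 7.72 × 20 = 108.08 mm
late-season: 0.70 × 5.31 × 15 = 55.76 mm
Seasonal total = 234.11 mm

234 mm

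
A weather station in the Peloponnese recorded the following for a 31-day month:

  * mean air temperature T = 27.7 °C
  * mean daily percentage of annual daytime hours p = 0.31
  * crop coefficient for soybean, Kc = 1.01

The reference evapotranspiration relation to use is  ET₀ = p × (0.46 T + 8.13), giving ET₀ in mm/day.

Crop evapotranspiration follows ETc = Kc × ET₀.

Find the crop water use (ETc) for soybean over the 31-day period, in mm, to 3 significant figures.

ET₀ = 0.31 × (0.46 × 27.7 + 8.13) = 0.31 × 20.872 = 6.4703 mm/d
ETc = Kc × ET₀ = 1.01 × 6.4703 = 6.5350 mm/d
Over 31 days: 6.5350 × 31 = 202.585 mm

203 mm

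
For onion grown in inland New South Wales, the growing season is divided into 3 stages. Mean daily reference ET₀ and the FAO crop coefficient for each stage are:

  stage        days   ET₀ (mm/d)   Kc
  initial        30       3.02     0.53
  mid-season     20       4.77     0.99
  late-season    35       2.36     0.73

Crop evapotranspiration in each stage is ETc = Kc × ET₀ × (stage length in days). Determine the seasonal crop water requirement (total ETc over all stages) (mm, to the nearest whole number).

203 mm

initial: 0.53 × 3.02 × 30 = 48.02 mm
mid-season: 0.99 × 4.77 × 20 = 94.45 mm
late-season: 0.73 × 2.36 × 35 = 60.30 mm
Seasonal total = 202.77 mm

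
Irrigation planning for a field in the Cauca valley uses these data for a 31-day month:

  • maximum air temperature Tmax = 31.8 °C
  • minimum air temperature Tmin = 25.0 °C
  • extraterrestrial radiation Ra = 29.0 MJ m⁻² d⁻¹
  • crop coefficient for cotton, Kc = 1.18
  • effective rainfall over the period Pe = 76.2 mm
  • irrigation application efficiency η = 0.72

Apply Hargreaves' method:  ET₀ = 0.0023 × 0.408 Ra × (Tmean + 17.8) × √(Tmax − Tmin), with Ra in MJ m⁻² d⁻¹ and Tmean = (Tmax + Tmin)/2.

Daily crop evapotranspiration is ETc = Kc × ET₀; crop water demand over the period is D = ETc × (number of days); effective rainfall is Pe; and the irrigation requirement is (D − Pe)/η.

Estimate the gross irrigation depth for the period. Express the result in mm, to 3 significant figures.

Tmean = (31.8 + 25.0)/2 = 28.40 °C
0.408 Ra = 0.408 × 29.0 = 11.8320 mm/d equivalent
ET₀ = 0.0023 × 11.8320 × (28.40 + 17.8) × √6.8 = 0.0023 × 11.8320 × 46.20 × 2.6077 = 3.2786 mm/d
ETc = Kc × ET₀ = 1.18 × 3.2786 = 3.8687 mm/d
Crop demand D = ETc × 31 d = 3.8687 × 31 = 119.930 mm
D − Pe = 119.930 − 76.2 = 43.730 mm
Gross irrigation = 43.730 / 0.72 = 60.736 mm

60.7 mm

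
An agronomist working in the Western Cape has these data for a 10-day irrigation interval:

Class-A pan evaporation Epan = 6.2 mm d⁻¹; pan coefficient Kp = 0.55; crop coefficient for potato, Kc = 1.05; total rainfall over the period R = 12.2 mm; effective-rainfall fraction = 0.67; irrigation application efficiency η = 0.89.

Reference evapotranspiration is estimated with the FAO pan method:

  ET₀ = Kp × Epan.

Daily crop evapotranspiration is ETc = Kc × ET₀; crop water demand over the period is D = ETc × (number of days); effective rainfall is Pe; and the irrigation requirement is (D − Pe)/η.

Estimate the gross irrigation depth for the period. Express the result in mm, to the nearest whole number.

ET₀ = 0.55 × 6.2 = 3.4100 mm/d
ETc = Kc × ET₀ = 1.05 × 3.4100 = 3.5805 mm/d
Crop demand D = ETc × 10 d = 3.5805 × 10 = 35.805 mm
Pe = 0.67 × 12.2 = 8.174 mm
D − Pe = 35.805 − 8.174 = 27.631 mm
Gross irrigation = 27.631 / 0.89 = 31.046 mm

31 mm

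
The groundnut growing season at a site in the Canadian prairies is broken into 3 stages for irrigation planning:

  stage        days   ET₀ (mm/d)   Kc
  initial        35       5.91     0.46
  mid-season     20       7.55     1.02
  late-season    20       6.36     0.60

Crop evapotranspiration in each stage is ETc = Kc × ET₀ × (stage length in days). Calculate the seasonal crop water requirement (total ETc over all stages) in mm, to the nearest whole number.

325 mm

initial: 0.46 × 5.91 × 35 = 95.15 mm
mid-season: 1.02 × 7.55 × 20 = 154.02 mm
late-season: 0.60 × 6.36 × 20 = 76.32 mm
Seasonal total = 325.49 mm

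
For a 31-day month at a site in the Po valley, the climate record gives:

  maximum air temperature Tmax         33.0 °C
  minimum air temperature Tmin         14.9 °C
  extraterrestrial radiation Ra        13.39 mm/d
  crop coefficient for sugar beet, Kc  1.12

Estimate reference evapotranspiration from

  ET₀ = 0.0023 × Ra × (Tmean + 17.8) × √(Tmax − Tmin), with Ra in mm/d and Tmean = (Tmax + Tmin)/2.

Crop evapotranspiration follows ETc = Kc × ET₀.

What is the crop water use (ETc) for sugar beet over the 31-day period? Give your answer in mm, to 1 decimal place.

Tmean = (33.0 + 14.9)/2 = 23.95 °C
ET₀ = 0.0023 × 13.39 × (23.95 + 17.8) × √18.1 = 0.0023 × 13.39 × 41.75 × 4.2544 = 5.4702 mm/d
ETc = Kc × ET₀ = 1.12 × 5.4702 = 6.1266 mm/d
Over 31 days: 6.1266 × 31 = 189.925 mm

189.9 mm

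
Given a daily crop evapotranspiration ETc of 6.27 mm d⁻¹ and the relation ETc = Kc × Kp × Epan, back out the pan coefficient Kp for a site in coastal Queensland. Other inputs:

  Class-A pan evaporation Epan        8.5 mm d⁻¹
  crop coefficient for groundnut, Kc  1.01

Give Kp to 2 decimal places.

0.73

ETc = Kc × Kp × Epan  ⇒  Kp = ETc / (Kc × Epan)
Kp = 6.27 / (1.01 × 8.5) = 6.27 / 8.585 = 0.7303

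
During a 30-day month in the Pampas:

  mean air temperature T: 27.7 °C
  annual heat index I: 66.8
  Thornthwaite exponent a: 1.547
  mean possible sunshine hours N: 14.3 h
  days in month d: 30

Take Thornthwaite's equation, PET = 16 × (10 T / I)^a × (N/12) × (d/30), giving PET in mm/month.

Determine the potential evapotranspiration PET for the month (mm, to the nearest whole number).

10T/I = 10 × 27.7 / 66.8 = 4.1467
(10T/I)^a = 4.1467^1.547 = 9.0279
Uncorrected PET = 16 × 9.0279 = 144.446 mm
Correction = (N/12)(d/30) = (14.3/12)(30/30) = 1.1917
PET = 144.446 × 1.1917 = 172.136 mm/month

172 mm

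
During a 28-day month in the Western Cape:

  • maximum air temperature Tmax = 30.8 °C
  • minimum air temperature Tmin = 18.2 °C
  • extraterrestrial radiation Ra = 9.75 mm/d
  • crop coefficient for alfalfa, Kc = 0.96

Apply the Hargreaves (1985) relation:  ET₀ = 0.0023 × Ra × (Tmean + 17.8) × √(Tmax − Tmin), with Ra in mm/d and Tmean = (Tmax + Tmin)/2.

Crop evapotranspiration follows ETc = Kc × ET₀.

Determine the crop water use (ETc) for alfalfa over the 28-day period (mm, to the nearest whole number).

91 mm

Tmean = (30.8 + 18.2)/2 = 24.50 °C
ET₀ = 0.0023 × 9.75 × (24.50 + 17.8) × √12.6 = 0.0023 × 9.75 × 42.30 × 3.5496 = 3.3671 mm/d
ETc = Kc × ET₀ = 0.96 × 3.3671 = 3.2324 mm/d
Over 28 days: 3.2324 × 28 = 90.507 mm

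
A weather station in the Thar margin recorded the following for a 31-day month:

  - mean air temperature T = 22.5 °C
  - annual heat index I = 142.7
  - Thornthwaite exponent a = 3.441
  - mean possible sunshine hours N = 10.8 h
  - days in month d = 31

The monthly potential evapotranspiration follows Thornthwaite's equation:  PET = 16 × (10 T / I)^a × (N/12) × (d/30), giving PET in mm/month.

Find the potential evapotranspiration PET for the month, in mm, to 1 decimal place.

10T/I = 10 × 22.5 / 142.7 = 1.5767
(10T/I)^a = 1.5767^3.441 = 4.7913
Uncorrected PET = 16 × 4.7913 = 76.661 mm
Correction = (N/12)(d/30) = (10.8/12)(31/30) = 0.9300
PET = 76.661 × 0.9300 = 71.295 mm/month

71.3 mm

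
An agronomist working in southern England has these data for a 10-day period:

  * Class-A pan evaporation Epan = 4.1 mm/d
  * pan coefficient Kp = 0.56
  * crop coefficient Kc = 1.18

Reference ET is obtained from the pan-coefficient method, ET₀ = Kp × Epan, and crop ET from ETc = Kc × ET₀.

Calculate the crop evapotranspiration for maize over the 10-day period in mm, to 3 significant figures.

ET₀ = 0.56 × 4.1 = 2.2960 mm/d
ETc = Kc × ET₀ = 1.18 × 2.2960 = 2.7093 mm/d
Over 10 days: 2.7093 × 10 = 27.093 mm

27.1 mm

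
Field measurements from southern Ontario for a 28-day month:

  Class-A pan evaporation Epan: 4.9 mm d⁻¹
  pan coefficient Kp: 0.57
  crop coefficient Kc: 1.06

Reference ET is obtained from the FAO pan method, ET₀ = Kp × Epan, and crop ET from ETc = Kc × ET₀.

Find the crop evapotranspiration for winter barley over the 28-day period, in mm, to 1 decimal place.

82.9 mm

ET₀ = 0.57 × 4.9 = 2.7930 mm/d
ETc = Kc × ET₀ = 1.06 × 2.7930 = 2.9606 mm/d
Over 28 days: 2.9606 × 28 = 82.897 mm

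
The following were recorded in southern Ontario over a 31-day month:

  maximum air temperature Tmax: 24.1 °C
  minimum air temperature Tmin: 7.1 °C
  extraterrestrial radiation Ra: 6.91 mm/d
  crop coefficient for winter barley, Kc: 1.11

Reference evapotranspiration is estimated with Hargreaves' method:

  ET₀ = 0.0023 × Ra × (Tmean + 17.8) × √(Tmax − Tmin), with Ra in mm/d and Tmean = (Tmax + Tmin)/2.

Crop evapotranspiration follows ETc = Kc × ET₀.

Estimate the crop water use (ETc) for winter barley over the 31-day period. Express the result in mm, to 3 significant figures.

75.3 mm

Tmean = (24.1 + 7.1)/2 = 15.60 °C
ET₀ = 0.0023 × 6.91 × (15.60 + 17.8) × √17.0 = 0.0023 × 6.91 × 33.40 × 4.1231 = 2.1886 mm/d
ETc = Kc × ET₀ = 1.11 × 2.1886 = 2.4293 mm/d
Over 31 days: 2.4293 × 31 = 75.308 mm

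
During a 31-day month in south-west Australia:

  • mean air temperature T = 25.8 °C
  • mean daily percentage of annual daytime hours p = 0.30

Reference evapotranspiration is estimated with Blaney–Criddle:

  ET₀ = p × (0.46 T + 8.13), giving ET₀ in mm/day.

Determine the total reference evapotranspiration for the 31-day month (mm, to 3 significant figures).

ET₀ = 0.30 × (0.46 × 25.8 + 8.13) = 0.30 × 19.998 = 5.9994 mm/d
Monthly total = 5.9994 × 31 = 185.981 mm

186 mm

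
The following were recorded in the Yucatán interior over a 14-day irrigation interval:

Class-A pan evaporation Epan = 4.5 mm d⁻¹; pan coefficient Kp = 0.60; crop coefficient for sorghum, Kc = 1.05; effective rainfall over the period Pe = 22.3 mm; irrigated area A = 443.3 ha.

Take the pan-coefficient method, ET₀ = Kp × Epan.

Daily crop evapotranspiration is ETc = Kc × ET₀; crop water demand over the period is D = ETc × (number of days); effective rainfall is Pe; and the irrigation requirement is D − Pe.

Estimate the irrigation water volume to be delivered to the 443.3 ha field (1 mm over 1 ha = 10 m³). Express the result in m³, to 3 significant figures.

77100 m³

ET₀ = 0.60 × 4.5 = 2.7000 mm/d
ETc = Kc × ET₀ = 1.05 × 2.7000 = 2.8350 mm/d
Crop demand D = ETc × 14 d = 2.8350 × 14 = 39.690 mm
D − Pe = 39.690 − 22.3 = 17.390 mm
Volume = 17.390 mm × 443.3 ha × 10 = 77089.9 m³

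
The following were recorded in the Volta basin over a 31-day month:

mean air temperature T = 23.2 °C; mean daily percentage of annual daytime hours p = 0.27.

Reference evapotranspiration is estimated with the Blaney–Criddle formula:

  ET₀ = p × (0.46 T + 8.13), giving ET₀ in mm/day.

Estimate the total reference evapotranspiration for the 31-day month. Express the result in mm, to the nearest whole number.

ET₀ = 0.27 × (0.46 × 23.2 + 8.13) = 0.27 × 18.802 = 5.0765 mm/d
Monthly total = 5.0765 × 31 = 157.372 mm

157 mm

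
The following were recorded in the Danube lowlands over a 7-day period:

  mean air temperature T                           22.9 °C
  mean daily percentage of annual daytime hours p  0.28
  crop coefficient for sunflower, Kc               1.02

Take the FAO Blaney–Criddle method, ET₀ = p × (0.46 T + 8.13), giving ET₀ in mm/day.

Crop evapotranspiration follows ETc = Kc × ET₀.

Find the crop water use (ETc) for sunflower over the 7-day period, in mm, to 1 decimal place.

37.3 mm

ET₀ = 0.28 × (0.46 × 22.9 + 8.13) = 0.28 × 18.664 = 5.2259 mm/d
ETc = Kc × ET₀ = 1.02 × 5.2259 = 5.3304 mm/d
Over 7 days: 5.3304 × 7 = 37.313 mm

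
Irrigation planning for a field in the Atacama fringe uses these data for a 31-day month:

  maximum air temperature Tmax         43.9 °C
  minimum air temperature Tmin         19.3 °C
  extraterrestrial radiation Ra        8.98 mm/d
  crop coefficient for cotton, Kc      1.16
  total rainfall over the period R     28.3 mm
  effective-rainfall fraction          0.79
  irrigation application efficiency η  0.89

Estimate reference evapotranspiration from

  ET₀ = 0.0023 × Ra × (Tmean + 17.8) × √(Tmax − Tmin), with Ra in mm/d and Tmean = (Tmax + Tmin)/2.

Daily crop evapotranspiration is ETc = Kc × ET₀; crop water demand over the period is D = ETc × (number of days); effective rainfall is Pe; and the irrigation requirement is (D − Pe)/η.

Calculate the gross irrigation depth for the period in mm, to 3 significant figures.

179 mm

Tmean = (43.9 + 19.3)/2 = 31.60 °C
ET₀ = 0.0023 × 8.98 × (31.60 + 17.8) × √24.6 = 0.0023 × 8.98 × 49.40 × 4.9598 = 5.0605 mm/d
ETc = Kc × ET₀ = 1.16 × 5.0605 = 5.8702 mm/d
Crop demand D = ETc × 31 d = 5.8702 × 31 = 181.976 mm
Pe = 0.79 × 28.3 = 22.357 mm
D − Pe = 181.976 − 22.357 = 159.619 mm
Gross irrigation = 159.619 / 0.89 = 179.347 mm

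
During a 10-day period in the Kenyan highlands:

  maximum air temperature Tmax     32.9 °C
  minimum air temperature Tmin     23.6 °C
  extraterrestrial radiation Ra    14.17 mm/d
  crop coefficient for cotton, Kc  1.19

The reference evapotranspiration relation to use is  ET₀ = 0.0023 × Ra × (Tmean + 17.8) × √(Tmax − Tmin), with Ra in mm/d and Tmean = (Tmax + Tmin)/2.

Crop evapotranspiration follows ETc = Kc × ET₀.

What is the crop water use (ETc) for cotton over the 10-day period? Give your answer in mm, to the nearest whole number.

54 mm

Tmean = (32.9 + 23.6)/2 = 28.25 °C
ET₀ = 0.0023 × 14.17 × (28.25 + 17.8) × √9.3 = 0.0023 × 14.17 × 46.05 × 3.0496 = 4.5769 mm/d
ETc = Kc × ET₀ = 1.19 × 4.5769 = 5.4465 mm/d
Over 10 days: 5.4465 × 10 = 54.465 mm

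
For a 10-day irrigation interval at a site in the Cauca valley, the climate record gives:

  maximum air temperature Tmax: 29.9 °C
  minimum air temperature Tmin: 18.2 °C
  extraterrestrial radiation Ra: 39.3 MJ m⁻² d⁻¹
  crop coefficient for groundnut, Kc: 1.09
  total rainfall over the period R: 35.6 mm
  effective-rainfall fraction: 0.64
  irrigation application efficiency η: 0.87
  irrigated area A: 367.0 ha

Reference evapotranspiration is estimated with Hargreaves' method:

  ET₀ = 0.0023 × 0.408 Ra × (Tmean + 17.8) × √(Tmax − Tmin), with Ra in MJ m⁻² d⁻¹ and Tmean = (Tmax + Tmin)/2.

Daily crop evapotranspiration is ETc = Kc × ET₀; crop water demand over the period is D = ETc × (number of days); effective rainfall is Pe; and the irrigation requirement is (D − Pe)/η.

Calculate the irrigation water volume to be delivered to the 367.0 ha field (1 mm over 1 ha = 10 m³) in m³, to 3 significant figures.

Tmean = (29.9 + 18.2)/2 = 24.05 °C
0.408 Ra = 0.408 × 39.3 = 16.0344 mm/d equivalent
ET₀ = 0.0023 × 16.0344 × (24.05 + 17.8) × √11.7 = 0.0023 × 16.0344 × 41.85 × 3.4205 = 5.2792 mm/d
ETc = Kc × ET₀ = 1.09 × 5.2792 = 5.7543 mm/d
Crop demand D = ETc × 10 d = 5.7543 × 10 = 57.543 mm
Pe = 0.64 × 35.6 = 22.784 mm
D − Pe = 57.543 − 22.784 = 34.759 mm
Gross irrigation = 34.759 / 0.87 = 39.953 mm
Volume = 39.953 mm × 367.0 ha × 10 = 146627.5 m³

147000 m³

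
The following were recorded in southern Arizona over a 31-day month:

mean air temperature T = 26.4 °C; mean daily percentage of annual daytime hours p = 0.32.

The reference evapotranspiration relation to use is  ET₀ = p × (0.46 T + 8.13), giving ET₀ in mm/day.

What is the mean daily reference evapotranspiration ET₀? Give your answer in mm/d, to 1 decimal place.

6.5 mm/d

ET₀ = 0.32 × (0.46 × 26.4 + 8.13) = 0.32 × 20.274 = 6.4877 mm/d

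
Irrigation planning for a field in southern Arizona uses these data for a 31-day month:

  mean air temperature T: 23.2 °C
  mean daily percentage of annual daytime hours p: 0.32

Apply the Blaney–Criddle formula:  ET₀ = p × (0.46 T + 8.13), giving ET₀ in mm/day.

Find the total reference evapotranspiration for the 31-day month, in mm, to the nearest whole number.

187 mm

ET₀ = 0.32 × (0.46 × 23.2 + 8.13) = 0.32 × 18.802 = 6.0166 mm/d
Monthly total = 6.0166 × 31 = 186.515 mm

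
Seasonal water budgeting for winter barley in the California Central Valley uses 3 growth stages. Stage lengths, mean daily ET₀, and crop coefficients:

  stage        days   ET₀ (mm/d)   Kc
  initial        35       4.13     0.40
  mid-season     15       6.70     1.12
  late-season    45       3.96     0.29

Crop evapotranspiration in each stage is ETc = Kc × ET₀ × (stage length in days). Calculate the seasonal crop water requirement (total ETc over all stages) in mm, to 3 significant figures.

initial: 0.40 × 4.13 × 35 = 57.82 mm
mid-season: 1.12 × 6.70 × 15 = 112.56 mm
late-season: 0.29 × 3.96 × 45 = 51.68 mm
Seasonal total = 222.06 mm

222 mm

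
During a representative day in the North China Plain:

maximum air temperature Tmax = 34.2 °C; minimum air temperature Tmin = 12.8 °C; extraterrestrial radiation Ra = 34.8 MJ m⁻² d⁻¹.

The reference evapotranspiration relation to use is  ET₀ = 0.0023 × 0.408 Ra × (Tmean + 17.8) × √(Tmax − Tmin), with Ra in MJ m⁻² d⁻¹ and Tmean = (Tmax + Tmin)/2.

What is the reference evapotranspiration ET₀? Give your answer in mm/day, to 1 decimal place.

6.2 mm/day

Tmean = (34.2 + 12.8)/2 = 23.50 °C
0.408 Ra = 0.408 × 34.8 = 14.1984 mm/d equivalent
ET₀ = 0.0023 × 14.1984 × (23.50 + 17.8) × √21.4 = 0.0023 × 14.1984 × 41.30 × 4.6260 = 6.2391 mm/d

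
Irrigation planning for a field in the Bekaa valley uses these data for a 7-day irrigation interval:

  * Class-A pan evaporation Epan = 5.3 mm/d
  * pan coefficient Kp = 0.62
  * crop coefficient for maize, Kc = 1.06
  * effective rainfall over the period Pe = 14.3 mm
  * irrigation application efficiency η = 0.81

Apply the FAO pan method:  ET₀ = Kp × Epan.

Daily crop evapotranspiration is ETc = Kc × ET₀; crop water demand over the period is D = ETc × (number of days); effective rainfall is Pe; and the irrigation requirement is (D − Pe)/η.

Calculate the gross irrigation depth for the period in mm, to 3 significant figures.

12.4 mm

ET₀ = 0.62 × 5.3 = 3.2860 mm/d
ETc = Kc × ET₀ = 1.06 × 3.2860 = 3.4832 mm/d
Crop demand D = ETc × 7 d = 3.4832 × 7 = 24.382 mm
D − Pe = 24.382 − 14.3 = 10.082 mm
Gross irrigation = 10.082 / 0.81 = 12.447 mm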